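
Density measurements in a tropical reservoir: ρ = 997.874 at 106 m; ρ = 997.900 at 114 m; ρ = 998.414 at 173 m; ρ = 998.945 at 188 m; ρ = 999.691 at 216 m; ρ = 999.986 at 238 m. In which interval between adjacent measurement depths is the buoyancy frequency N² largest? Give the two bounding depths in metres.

Compute the density gradient over each adjacent pair:
  106–114 m: Δρ/Δz = 0.026/8 = 3.2 × 10⁻³ kg m⁻⁴
  114–173 m: Δρ/Δz = 0.514/59 = 8.7 × 10⁻³ kg m⁻⁴
  173–188 m: Δρ/Δz = 0.531/15 = 0.035 kg m⁻⁴
  188–216 m: Δρ/Δz = 0.746/28 = 0.027 kg m⁻⁴
  216–238 m: Δρ/Δz = 0.295/22 = 0.013 kg m⁻⁴
The largest gradient is in the 173–188 m interval — the pycnocline.

173–188 m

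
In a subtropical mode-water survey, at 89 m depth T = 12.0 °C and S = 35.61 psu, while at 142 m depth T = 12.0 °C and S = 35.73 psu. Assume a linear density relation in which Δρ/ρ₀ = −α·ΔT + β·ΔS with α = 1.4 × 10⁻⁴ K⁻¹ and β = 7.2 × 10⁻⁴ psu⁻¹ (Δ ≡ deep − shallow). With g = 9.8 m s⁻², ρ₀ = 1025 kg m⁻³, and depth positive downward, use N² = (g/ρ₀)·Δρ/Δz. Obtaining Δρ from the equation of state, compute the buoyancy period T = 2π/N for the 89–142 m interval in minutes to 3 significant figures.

26.2 min

ΔT = +0.0 K, ΔS = +0.12 psu (deep − shallow).
Δρ/ρ₀ = −αΔT + βΔS = 0 + 8.64 × 10⁻⁵ = 8.64 × 10⁻⁵, so Δρ ≈ 0.08856 kg m⁻³.
N² = (g/ρ₀)·Δρ/Δz = g·(Δρ/ρ₀)/Δz = 9.8 × 8.64 × 10⁻⁵ / 53 = 1.5976 × 10⁻⁵ s⁻².
N = √(1.5976 × 10⁻⁵) = 3.9970 × 10⁻³ rad s⁻¹ → T = 2π/N = 1.5720 × 10³ s = 26.200 min ≈ 26.2 min.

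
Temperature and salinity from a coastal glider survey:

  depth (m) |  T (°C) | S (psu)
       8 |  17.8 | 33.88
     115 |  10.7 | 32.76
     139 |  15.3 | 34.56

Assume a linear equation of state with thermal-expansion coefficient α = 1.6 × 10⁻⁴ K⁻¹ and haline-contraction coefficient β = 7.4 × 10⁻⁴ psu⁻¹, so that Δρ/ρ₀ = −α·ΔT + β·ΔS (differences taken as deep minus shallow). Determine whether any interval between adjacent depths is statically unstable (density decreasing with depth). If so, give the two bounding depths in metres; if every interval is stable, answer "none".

none

Evaluate Δρ/ρ₀ = −αΔT + βΔS across each adjacent pair:
  8–115 m: −αΔT+βΔS = −(1.6 × 10⁻⁴)(-7.1)+(7.4 × 10⁻⁴)(-1.12) = 3.1 × 10⁻⁴ → stable
  115–139 m: −αΔT+βΔS = −(1.6 × 10⁻⁴)(+4.6)+(7.4 × 10⁻⁴)(+1.80) = 6.0 × 10⁻⁴ → stable
Every interval has Δρ > 0: the column is stably stratified throughout.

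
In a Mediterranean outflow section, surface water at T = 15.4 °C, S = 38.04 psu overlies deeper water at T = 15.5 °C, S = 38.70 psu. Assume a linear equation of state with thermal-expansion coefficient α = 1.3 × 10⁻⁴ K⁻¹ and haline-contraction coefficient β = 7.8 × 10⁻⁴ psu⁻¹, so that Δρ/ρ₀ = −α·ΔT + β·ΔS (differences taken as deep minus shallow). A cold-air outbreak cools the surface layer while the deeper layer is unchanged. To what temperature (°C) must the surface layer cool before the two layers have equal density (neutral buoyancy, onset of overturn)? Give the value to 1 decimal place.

Neutral buoyancy requires Δρ = 0, i.e. −α(T_deep − T_surf′) + β(S_deep − S_surf) = 0.
T_surf′ = T_deep − (β/α)·ΔS = 15.5 − (7.8 × 10⁻⁴/1.3 × 10⁻⁴)·(+0.66) = 11.540 °C.
Cooling required: 15.4 − (11.540) = 3.860 °C.

11.5 °C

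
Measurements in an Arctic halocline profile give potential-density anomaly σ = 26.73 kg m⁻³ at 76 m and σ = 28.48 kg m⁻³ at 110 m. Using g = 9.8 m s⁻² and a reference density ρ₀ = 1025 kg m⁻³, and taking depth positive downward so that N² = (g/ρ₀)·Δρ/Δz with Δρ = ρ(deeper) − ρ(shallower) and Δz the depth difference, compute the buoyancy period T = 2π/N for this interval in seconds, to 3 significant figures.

Δρ = 1028.48 − 1026.73 = 1.75 kg m⁻³ over Δz = 110 − 76 = 34 m.
N² = (9.8/1025) × (1.75/34) = 4.9211 × 10⁻⁴ s⁻².
N = √(4.9211 × 10⁻⁴) = 0.022184 rad s⁻¹, so T = 2π/N = 283.23 s ≈ 283 s.

283 s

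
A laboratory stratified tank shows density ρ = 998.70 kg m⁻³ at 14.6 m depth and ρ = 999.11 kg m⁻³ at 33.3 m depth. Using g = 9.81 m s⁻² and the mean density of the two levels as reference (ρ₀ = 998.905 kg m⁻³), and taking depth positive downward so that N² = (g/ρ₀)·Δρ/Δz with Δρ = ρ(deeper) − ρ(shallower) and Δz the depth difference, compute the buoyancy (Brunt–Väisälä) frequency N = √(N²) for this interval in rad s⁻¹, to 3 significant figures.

Δρ = 999.11 − 998.70 = 0.41 kg m⁻³ over Δz = 33.3 − 14.6 = 18.7 m.
N² = (9.81/998.905) × (0.41/18.7) = 2.1532 × 10⁻⁴ s⁻².
N = √(2.1532 × 10⁻⁴) = 0.014674 rad s⁻¹ ≈ 0.0147 rad s⁻¹.

0.0147 rad s⁻¹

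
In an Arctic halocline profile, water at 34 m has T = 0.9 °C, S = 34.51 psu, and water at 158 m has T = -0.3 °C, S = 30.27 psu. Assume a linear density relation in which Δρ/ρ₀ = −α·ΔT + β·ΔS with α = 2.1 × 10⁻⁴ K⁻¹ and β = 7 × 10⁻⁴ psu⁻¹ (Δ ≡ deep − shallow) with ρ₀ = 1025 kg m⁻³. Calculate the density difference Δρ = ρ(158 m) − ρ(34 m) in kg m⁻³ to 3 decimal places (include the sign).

ΔT = -1.2 K, ΔS = -4.24 psu (deep − shallow).
Δρ/ρ₀ = −(2.1 × 10⁻⁴)(-1.2) + (7 × 10⁻⁴)(-4.24) = -2.716 × 10⁻³.
Δρ = 1025 × (-2.716 × 10⁻³) = -2.784 kg m⁻³.
Negative Δρ: lighter below, statically unstable.

-2.784 kg m⁻³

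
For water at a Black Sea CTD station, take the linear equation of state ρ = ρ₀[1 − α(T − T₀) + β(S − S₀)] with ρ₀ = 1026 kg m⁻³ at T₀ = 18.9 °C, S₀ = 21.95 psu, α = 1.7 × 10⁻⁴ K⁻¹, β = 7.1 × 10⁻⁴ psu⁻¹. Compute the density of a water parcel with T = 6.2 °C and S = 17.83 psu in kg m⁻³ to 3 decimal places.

T − T₀ = -12.7 K, S − S₀ = -4.12 psu.
Bracket = 1 − α·(-12.7) + β·(-4.12) = 1 + (-7.662 × 10⁻⁴) = 0.9992338.
ρ = 1026 × 0.9992338 = 1025.214 kg m⁻³.

1025.214 kg m⁻³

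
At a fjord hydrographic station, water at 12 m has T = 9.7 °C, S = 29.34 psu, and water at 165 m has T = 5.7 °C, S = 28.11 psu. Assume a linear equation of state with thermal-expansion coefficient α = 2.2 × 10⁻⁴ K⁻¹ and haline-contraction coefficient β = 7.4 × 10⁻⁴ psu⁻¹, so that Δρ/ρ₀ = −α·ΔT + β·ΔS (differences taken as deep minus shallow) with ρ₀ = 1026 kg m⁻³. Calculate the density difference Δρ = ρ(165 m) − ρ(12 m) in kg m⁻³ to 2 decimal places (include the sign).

ΔT = -4.0 K, ΔS = -1.23 psu (deep − shallow).
Δρ/ρ₀ = −(2.2 × 10⁻⁴)(-4.0) + (7.4 × 10⁻⁴)(-1.23) = -3.02 × 10⁻⁵.
Δρ = 1026 × (-3.02 × 10⁻⁵) = -0.03 kg m⁻³.
Negative Δρ: lighter below, statically unstable.

-0.03 kg m⁻³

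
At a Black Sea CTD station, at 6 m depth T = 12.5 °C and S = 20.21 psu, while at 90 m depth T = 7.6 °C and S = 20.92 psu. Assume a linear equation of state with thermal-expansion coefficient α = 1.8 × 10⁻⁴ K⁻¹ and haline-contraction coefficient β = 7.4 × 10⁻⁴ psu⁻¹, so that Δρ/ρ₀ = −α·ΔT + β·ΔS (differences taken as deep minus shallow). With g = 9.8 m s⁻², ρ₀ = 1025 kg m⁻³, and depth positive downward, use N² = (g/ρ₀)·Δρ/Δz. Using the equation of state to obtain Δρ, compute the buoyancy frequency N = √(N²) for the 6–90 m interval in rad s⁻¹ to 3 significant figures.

ΔT = -4.9 K, ΔS = +0.71 psu (deep − shallow).
Δρ/ρ₀ = −αΔT + βΔS = 8.82 × 10⁻⁴ + 5.254 × 10⁻⁴ = 1.4074 × 10⁻³, so Δρ ≈ 1.443 kg m⁻³.
N² = (g/ρ₀)·Δρ/Δz = g·(Δρ/ρ₀)/Δz = 9.8 × 1.4074 × 10⁻³ / 84 = 1.6420 × 10⁻⁴ s⁻².
N = √(1.6420 × 10⁻⁴) = 0.012814 rad s⁻¹ ≈ 0.0128 rad s⁻¹.

0.0128 rad s⁻¹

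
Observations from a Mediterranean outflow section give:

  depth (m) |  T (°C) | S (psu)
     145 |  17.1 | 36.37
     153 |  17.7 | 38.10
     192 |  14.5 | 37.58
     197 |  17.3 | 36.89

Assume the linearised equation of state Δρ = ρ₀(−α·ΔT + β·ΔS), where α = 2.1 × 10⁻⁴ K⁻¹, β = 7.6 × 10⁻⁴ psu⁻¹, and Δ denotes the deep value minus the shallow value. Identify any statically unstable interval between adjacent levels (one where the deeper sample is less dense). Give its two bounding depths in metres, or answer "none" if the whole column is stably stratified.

192–197 m

Evaluate Δρ/ρ₀ = −αΔT + βΔS across each adjacent pair:
  145–153 m: −αΔT+βΔS = −(2.1 × 10⁻⁴)(+0.6)+(7.6 × 10⁻⁴)(+1.73) = 1.2 × 10⁻³ → stable
  153–192 m: −αΔT+βΔS = −(2.1 × 10⁻⁴)(-3.2)+(7.6 × 10⁻⁴)(-0.52) = 2.8 × 10⁻⁴ → stable
  192–197 m: −αΔT+βΔS = −(2.1 × 10⁻⁴)(+2.8)+(7.6 × 10⁻⁴)(-0.69) = -1.1 × 10⁻³ → UNSTABLE
The 192–197 m interval has Δρ < 0: lighter water underlies denser water.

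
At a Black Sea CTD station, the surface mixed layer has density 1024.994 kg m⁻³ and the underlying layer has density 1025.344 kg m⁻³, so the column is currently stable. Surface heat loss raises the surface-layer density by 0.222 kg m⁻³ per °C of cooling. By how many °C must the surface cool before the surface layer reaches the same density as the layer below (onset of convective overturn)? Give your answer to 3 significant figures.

Density deficit of the surface layer: 1025.344 − 1024.994 = 0.35 kg m⁻³.
Required change = 0.35 / 0.222 = 1.58 °C.

1.58 °C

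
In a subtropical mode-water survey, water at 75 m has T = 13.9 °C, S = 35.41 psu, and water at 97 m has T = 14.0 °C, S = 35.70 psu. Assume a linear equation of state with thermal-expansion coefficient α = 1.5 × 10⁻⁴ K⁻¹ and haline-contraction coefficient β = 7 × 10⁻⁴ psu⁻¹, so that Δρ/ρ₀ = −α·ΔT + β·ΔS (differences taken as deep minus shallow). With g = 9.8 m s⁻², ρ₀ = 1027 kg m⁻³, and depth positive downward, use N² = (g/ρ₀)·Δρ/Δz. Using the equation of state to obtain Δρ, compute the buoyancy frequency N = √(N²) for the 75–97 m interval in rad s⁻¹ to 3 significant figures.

ΔT = +0.1 K, ΔS = +0.29 psu (deep − shallow).
Δρ/ρ₀ = −αΔT + βΔS = -1.50 × 10⁻⁵ + 2.03 × 10⁻⁴ = 1.88 × 10⁻⁴, so Δρ ≈ 0.1931 kg m⁻³.
N² = (g/ρ₀)·Δρ/Δz = g·(Δρ/ρ₀)/Δz = 9.8 × 1.88 × 10⁻⁴ / 22 = 8.3745 × 10⁻⁵ s⁻².
N = √(8.3745 × 10⁻⁵) = 9.1512 × 10⁻³ rad s⁻¹ ≈ 9.15 × 10⁻³ rad s⁻¹.

9.15 × 10⁻³ rad s⁻¹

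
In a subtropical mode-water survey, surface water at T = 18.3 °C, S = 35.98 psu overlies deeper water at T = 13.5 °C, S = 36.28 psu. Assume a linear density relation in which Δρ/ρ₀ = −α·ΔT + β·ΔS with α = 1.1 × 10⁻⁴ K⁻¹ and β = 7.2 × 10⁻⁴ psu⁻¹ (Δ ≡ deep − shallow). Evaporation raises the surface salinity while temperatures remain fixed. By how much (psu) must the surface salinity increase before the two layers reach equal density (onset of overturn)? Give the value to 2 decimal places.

1.03 psu

Neutral buoyancy requires −α(T_deep − T_surf) + β(S_deep − S_surf′) = 0.
S_surf′ = S_deep − (α/β)·ΔT = 36.28 − (1.1 × 10⁻⁴/7.2 × 10⁻⁴)·(-4.8) = 37.0133 psu.
Increase required: 37.0133 − 35.98 = 1.0333 psu.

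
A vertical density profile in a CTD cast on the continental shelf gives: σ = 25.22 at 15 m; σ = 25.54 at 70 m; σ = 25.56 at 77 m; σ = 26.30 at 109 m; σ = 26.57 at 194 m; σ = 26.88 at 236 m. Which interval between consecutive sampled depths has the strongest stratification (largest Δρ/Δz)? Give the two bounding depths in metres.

Compute the density gradient over each adjacent pair:
  15–70 m: Δρ/Δz = 0.32/55 = 5.8 × 10⁻³ kg m⁻⁴
  70–77 m: Δρ/Δz = 0.02/7 = 2.9 × 10⁻³ kg m⁻⁴
  77–109 m: Δρ/Δz = 0.74/32 = 0.023 kg m⁻⁴
  109–194 m: Δρ/Δz = 0.27/85 = 3.2 × 10⁻³ kg m⁻⁴
  194–236 m: Δρ/Δz = 0.31/42 = 7.4 × 10⁻³ kg m⁻⁴
The largest gradient is in the 77–109 m interval — the pycnocline.

77–109 m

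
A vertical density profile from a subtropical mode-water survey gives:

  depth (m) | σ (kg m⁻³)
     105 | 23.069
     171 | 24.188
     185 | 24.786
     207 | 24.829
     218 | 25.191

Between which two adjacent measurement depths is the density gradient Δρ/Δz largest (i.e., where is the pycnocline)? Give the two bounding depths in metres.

Compute the density gradient over each adjacent pair:
  105–171 m: Δρ/Δz = 1.119/66 = 0.017 kg m⁻⁴
  171–185 m: Δρ/Δz = 0.598/14 = 0.043 kg m⁻⁴
  185–207 m: Δρ/Δz = 0.043/22 = 2.0 × 10⁻³ kg m⁻⁴
  207–218 m: Δρ/Δz = 0.362/11 = 0.033 kg m⁻⁴
The largest gradient is in the 171–185 m interval — the pycnocline.

171–185 m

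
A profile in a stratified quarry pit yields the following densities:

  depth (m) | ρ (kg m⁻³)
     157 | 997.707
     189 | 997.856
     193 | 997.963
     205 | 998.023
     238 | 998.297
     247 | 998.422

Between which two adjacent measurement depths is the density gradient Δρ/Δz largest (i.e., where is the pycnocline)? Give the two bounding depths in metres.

Compute the density gradient over each adjacent pair:
  157–189 m: Δρ/Δz = 0.149/32 = 4.7 × 10⁻³ kg m⁻⁴
  189–193 m: Δρ/Δz = 0.107/4 = 0.027 kg m⁻⁴
  193–205 m: Δρ/Δz = 0.060/12 = 5.0 × 10⁻³ kg m⁻⁴
  205–238 m: Δρ/Δz = 0.274/33 = 8.3 × 10⁻³ kg m⁻⁴
  238–247 m: Δρ/Δz = 0.125/9 = 0.014 kg m⁻⁴
The largest gradient is in the 189–193 m interval — the pycnocline.

189–193 m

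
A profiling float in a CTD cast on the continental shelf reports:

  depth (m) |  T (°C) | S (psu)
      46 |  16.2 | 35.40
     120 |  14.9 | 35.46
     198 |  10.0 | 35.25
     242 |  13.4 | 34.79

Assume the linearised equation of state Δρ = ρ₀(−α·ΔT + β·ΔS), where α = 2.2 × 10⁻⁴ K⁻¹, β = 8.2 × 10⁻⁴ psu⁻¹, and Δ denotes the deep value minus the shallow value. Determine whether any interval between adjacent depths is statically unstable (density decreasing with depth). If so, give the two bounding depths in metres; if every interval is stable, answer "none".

Evaluate Δρ/ρ₀ = −αΔT + βΔS across each adjacent pair:
  46–120 m: −αΔT+βΔS = −(2.2 × 10⁻⁴)(-1.3)+(8.2 × 10⁻⁴)(+0.06) = 3.4 × 10⁻⁴ → stable
  120–198 m: −αΔT+βΔS = −(2.2 × 10⁻⁴)(-4.9)+(8.2 × 10⁻⁴)(-0.21) = 9.1 × 10⁻⁴ → stable
  198–242 m: −αΔT+βΔS = −(2.2 × 10⁻⁴)(+3.4)+(8.2 × 10⁻⁴)(-0.46) = -1.1 × 10⁻³ → UNSTABLE
The 198–242 m interval has Δρ < 0: lighter water underlies denser water.

198–242 m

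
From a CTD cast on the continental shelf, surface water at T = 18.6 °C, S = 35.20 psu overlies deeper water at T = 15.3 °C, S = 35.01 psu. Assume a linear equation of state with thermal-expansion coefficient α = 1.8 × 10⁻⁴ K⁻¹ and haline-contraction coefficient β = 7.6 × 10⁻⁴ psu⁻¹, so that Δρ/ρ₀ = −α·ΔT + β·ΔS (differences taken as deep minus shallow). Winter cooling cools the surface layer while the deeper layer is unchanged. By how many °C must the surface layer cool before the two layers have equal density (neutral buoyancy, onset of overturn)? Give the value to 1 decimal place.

Neutral buoyancy requires Δρ = 0, i.e. −α(T_deep − T_surf′) + β(S_deep − S_surf) = 0.
T_surf′ = T_deep − (β/α)·ΔS = 15.3 − (7.6 × 10⁻⁴/1.8 × 10⁻⁴)·(-0.19) = 16.102 °C.
Cooling required: 18.6 − (16.102) = 2.498 °C.

2.5 °C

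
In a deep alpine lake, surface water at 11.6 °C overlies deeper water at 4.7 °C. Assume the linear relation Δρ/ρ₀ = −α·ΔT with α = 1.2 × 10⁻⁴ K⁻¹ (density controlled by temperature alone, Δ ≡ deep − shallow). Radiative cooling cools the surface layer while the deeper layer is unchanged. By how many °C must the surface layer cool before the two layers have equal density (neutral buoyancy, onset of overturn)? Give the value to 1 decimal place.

6.9 °C

With temperature the only control, equal density requires T_surf′ = T_deep.
T_surf′ = 4.7 °C.
Cooling required: 11.6 − 4.7 = 6.9 °C.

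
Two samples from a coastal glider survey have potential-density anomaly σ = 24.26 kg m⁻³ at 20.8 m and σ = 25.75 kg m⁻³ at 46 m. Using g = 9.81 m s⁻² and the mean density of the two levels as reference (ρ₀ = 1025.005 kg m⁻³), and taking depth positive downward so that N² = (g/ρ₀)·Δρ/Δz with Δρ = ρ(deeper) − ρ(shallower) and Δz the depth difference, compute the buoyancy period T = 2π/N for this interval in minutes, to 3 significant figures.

Δρ = 1025.75 − 1024.26 = 1.49 kg m⁻³ over Δz = 46 − 20.8 = 25.2 m.
N² = (9.81/1025.005) × (1.49/25.2) = 5.6589 × 10⁻⁴ s⁻².
N = √(5.6589 × 10⁻⁴) = 0.023788 rad s⁻¹, so T = 2π/N = 264.13 s = 4.4022 min ≈ 4.40 min.

4.40 min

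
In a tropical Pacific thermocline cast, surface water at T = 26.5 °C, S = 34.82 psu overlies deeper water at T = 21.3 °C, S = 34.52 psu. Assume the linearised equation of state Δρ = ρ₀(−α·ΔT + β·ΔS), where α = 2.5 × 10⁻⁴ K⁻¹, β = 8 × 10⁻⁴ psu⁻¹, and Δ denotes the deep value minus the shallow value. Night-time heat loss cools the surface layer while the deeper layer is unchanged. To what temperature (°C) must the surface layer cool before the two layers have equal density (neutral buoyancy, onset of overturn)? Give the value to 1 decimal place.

Neutral buoyancy requires Δρ = 0, i.e. −α(T_deep − T_surf′) + β(S_deep − S_surf) = 0.
T_surf′ = T_deep − (β/α)·ΔS = 21.3 − (8 × 10⁻⁴/2.5 × 10⁻⁴)·(-0.30) = 22.260 °C.
Cooling required: 26.5 − (22.260) = 4.240 °C.

22.3 °C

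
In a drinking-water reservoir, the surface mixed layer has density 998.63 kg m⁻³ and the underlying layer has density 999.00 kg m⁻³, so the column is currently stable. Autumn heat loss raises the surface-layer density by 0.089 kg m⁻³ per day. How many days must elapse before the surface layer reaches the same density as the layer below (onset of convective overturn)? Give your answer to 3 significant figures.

4.16 days

Density deficit of the surface layer: 999.00 − 998.63 = 0.37 kg m⁻³.
Required change = 0.37 / 0.089 = 4.16 days.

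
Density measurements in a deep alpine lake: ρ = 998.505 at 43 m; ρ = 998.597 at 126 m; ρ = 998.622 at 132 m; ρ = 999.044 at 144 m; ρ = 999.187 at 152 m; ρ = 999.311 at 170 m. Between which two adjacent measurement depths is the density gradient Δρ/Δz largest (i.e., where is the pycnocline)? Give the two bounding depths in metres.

Compute the density gradient over each adjacent pair:
  43–126 m: Δρ/Δz = 0.092/83 = 1.1 × 10⁻³ kg m⁻⁴
  126–132 m: Δρ/Δz = 0.025/6 = 4.2 × 10⁻³ kg m⁻⁴
  132–144 m: Δρ/Δz = 0.422/12 = 0.035 kg m⁻⁴
  144–152 m: Δρ/Δz = 0.143/8 = 0.018 kg m⁻⁴
  152–170 m: Δρ/Δz = 0.124/18 = 6.9 × 10⁻³ kg m⁻⁴
The largest gradient is in the 132–144 m interval — the pycnocline.

132–144 m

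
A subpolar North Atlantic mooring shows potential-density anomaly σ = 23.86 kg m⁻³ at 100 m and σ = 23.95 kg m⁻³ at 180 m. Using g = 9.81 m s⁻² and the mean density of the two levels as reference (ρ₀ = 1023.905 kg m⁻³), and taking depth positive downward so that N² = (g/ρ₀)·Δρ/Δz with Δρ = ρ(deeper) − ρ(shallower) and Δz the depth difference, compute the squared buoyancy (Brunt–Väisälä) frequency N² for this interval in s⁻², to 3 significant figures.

Δρ = 1023.95 − 1023.86 = 0.09 kg m⁻³ over Δz = 180 − 100 = 80 m.
N² = (9.81/1023.905) × (0.09/80) = 1.0779 × 10⁻⁵ s⁻² ≈ 1.08 × 10⁻⁵ s⁻².

1.08 × 10⁻⁵ s⁻²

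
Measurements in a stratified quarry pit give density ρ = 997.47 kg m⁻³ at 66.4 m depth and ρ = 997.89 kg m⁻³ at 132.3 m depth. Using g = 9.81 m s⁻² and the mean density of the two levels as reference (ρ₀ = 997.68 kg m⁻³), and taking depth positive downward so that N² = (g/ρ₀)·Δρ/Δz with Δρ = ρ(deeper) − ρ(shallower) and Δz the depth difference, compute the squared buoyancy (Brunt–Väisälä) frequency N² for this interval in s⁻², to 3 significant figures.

6.27 × 10⁻⁵ s⁻²

Δρ = 997.89 − 997.47 = 0.42 kg m⁻³ over Δz = 132.3 − 66.4 = 65.9 m.
N² = (9.81/997.68) × (0.42/65.9) = 6.2667 × 10⁻⁵ s⁻² ≈ 6.27 × 10⁻⁵ s⁻².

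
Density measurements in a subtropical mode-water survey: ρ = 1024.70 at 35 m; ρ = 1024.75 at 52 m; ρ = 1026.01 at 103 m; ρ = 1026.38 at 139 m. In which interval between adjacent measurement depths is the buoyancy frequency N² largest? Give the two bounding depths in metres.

Compute the density gradient over each adjacent pair:
  35–52 m: Δρ/Δz = 0.05/17 = 2.9 × 10⁻³ kg m⁻⁴
  52–103 m: Δρ/Δz = 1.26/51 = 0.025 kg m⁻⁴
  103–139 m: Δρ/Δz = 0.37/36 = 0.010 kg m⁻⁴
The largest gradient is in the 52–103 m interval — the pycnocline.

52–103 m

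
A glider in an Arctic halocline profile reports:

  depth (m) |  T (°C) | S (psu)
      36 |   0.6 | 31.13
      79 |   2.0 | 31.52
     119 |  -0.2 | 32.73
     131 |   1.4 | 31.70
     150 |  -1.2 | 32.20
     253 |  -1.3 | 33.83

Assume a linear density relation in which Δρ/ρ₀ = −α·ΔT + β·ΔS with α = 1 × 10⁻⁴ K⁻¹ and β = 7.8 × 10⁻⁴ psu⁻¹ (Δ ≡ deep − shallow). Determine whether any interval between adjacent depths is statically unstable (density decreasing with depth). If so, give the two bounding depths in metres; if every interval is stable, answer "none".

Evaluate Δρ/ρ₀ = −αΔT + βΔS across each adjacent pair:
  36–79 m: −αΔT+βΔS = −(1 × 10⁻⁴)(+1.4)+(7.8 × 10⁻⁴)(+0.39) = 1.6 × 10⁻⁴ → stable
  79–119 m: −αΔT+βΔS = −(1 × 10⁻⁴)(-2.2)+(7.8 × 10⁻⁴)(+1.21) = 1.2 × 10⁻³ → stable
  119–131 m: −αΔT+βΔS = −(1 × 10⁻⁴)(+1.6)+(7.8 × 10⁻⁴)(-1.03) = -9.6 × 10⁻⁴ → UNSTABLE
  131–150 m: −αΔT+βΔS = −(1 × 10⁻⁴)(-2.6)+(7.8 × 10⁻⁴)(+0.50) = 6.5 × 10⁻⁴ → stable
  150–253 m: −αΔT+βΔS = −(1 × 10⁻⁴)(-0.1)+(7.8 × 10⁻⁴)(+1.63) = 1.3 × 10⁻³ → stable
The 119–131 m interval has Δρ < 0: lighter water underlies denser water.

119–131 m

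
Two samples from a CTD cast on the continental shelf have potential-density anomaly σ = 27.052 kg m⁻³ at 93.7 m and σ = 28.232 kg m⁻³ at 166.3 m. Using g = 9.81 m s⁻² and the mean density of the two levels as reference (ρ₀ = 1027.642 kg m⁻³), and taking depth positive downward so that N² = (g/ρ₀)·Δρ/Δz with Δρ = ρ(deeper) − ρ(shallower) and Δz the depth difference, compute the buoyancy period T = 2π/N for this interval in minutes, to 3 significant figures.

Δρ = 1028.232 − 1027.052 = 1.180 kg m⁻³ over Δz = 166.3 − 93.7 = 72.6 m.
N² = (9.81/1027.642) × (1.180/72.6) = 1.5516 × 10⁻⁴ s⁻².
N = √(1.5516 × 10⁻⁴) = 0.012456 rad s⁻¹, so T = 2π/N = 504.43 s = 8.4072 min ≈ 8.41 min.

8.41 min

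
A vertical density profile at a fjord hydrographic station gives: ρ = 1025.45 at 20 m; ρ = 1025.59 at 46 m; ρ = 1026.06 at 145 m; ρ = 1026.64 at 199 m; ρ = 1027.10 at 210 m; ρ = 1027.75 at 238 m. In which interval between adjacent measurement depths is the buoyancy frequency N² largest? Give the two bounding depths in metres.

199–210 m

Compute the density gradient over each adjacent pair:
  20–46 m: Δρ/Δz = 0.14/26 = 5.4 × 10⁻³ kg m⁻⁴
  46–145 m: Δρ/Δz = 0.47/99 = 4.7 × 10⁻³ kg m⁻⁴
  145–199 m: Δρ/Δz = 0.58/54 = 0.011 kg m⁻⁴
  199–210 m: Δρ/Δz = 0.46/11 = 0.042 kg m⁻⁴
  210–238 m: Δρ/Δz = 0.65/28 = 0.023 kg m⁻⁴
The largest gradient is in the 199–210 m interval — the pycnocline.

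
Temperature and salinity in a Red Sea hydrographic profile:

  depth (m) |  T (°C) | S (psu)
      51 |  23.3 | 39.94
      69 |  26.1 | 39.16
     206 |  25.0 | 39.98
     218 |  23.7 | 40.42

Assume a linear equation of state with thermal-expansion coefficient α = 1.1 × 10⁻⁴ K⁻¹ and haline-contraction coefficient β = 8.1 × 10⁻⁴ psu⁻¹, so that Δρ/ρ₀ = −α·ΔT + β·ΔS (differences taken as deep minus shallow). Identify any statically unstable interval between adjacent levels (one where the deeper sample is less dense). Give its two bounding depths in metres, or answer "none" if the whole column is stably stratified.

Evaluate Δρ/ρ₀ = −αΔT + βΔS across each adjacent pair:
  51–69 m: −αΔT+βΔS = −(1.1 × 10⁻⁴)(+2.8)+(8.1 × 10⁻⁴)(-0.78) = -9.4 × 10⁻⁴ → UNSTABLE
  69–206 m: −αΔT+βΔS = −(1.1 × 10⁻⁴)(-1.1)+(8.1 × 10⁻⁴)(+0.82) = 7.9 × 10⁻⁴ → stable
  206–218 m: −αΔT+βΔS = −(1.1 × 10⁻⁴)(-1.3)+(8.1 × 10⁻⁴)(+0.44) = 5.0 × 10⁻⁴ → stable
The 51–69 m interval has Δρ < 0: lighter water underlies denser water.

51–69 m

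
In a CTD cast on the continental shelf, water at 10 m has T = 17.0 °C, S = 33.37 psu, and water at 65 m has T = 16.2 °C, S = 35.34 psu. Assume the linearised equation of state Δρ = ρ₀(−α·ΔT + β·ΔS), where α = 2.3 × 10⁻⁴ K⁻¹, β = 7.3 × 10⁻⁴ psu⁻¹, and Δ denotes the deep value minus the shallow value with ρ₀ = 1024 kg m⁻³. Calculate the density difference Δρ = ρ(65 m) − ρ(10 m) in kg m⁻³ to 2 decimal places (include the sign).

+1.66 kg m⁻³

ΔT = -0.8 K, ΔS = +1.97 psu (deep − shallow).
Δρ/ρ₀ = −(2.3 × 10⁻⁴)(-0.8) + (7.3 × 10⁻⁴)(+1.97) = 1.6221 × 10⁻³.
Δρ = 1024 × (1.6221 × 10⁻³) = +1.66 kg m⁻³.
Positive Δρ: denser below, stable.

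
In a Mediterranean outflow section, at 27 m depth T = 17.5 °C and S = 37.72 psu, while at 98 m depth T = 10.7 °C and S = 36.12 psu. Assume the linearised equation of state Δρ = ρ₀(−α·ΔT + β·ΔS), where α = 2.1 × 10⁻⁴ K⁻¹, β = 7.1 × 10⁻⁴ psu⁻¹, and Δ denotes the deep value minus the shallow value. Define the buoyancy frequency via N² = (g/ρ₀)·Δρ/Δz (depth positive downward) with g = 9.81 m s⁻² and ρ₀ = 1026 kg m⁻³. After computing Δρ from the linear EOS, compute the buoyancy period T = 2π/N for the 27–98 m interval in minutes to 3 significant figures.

ΔT = -6.8 K, ΔS = -1.60 psu (deep − shallow).
Δρ/ρ₀ = −αΔT + βΔS = 1.428 × 10⁻³ − 1.136 × 10⁻³ = 2.92 × 10⁻⁴, so Δρ ≈ 0.2996 kg m⁻³.
N² = (g/ρ₀)·Δρ/Δz = g·(Δρ/ρ₀)/Δz = 9.81 × 2.92 × 10⁻⁴ / 71 = 4.0345 × 10⁻⁵ s⁻².
N = √(4.0345 × 10⁻⁵) = 6.3518 × 10⁻³ rad s⁻¹ → T = 2π/N = 989.20 s = 16.487 min ≈ 16.5 min.

16.5 min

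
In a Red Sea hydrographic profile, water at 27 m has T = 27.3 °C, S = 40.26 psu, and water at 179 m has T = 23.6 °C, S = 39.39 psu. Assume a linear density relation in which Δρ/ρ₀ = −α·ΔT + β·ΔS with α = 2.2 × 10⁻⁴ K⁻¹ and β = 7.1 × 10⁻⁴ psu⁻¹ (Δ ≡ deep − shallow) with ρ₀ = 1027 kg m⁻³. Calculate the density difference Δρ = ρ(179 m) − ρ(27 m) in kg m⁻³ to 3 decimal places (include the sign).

ΔT = -3.7 K, ΔS = -0.87 psu (deep − shallow).
Δρ/ρ₀ = −(2.2 × 10⁻⁴)(-3.7) + (7.1 × 10⁻⁴)(-0.87) = 1.963 × 10⁻⁴.
Δρ = 1027 × (1.963 × 10⁻⁴) = +0.202 kg m⁻³.
Positive Δρ: denser below, stable.

+0.202 kg m⁻³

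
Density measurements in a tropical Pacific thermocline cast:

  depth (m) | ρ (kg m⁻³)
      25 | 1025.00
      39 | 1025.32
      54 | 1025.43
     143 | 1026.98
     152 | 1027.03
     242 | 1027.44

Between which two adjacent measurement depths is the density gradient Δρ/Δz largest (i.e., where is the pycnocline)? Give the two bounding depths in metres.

Compute the density gradient over each adjacent pair:
  25–39 m: Δρ/Δz = 0.32/14 = 0.023 kg m⁻⁴
  39–54 m: Δρ/Δz = 0.11/15 = 7.3 × 10⁻³ kg m⁻⁴
  54–143 m: Δρ/Δz = 1.55/89 = 0.017 kg m⁻⁴
  143–152 m: Δρ/Δz = 0.05/9 = 5.6 × 10⁻³ kg m⁻⁴
  152–242 m: Δρ/Δz = 0.41/90 = 4.6 × 10⁻³ kg m⁻⁴
The largest gradient is in the 25–39 m interval — the pycnocline.

25–39 m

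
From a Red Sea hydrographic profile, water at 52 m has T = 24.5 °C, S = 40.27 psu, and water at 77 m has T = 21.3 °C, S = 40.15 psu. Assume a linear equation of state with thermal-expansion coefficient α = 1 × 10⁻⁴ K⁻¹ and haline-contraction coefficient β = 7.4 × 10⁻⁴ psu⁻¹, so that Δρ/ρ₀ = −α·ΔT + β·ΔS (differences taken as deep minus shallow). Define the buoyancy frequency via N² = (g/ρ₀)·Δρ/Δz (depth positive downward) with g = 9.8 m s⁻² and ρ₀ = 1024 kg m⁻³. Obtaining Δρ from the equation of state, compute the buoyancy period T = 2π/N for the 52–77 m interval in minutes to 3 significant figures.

11.0 min

ΔT = -3.2 K, ΔS = -0.12 psu (deep − shallow).
Δρ/ρ₀ = −αΔT + βΔS = 3.20 × 10⁻⁴ − 8.88 × 10⁻⁵ = 2.312 × 10⁻⁴, so Δρ ≈ 0.2367 kg m⁻³.
N² = (g/ρ₀)·Δρ/Δz = g·(Δρ/ρ₀)/Δz = 9.8 × 2.312 × 10⁻⁴ / 25 = 9.0630 × 10⁻⁵ s⁻².
N = √(9.0630 × 10⁻⁵) = 9.5200 × 10⁻³ rad s⁻¹ → T = 2π/N = 660.00 s = 11.000 min ≈ 11.0 min.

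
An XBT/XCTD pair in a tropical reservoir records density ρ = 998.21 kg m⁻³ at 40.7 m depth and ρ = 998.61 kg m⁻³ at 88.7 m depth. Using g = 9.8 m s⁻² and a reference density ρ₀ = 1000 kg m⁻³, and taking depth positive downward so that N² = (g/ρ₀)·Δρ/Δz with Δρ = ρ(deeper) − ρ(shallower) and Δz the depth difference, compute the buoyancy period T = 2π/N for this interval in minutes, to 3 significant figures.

Δρ = 998.61 − 998.21 = 0.40 kg m⁻³ over Δz = 88.7 − 40.7 = 48 m.
N² = (9.8/1000) × (0.40/48) = 8.1667 × 10⁻⁵ s⁻².
N = √(8.1667 × 10⁻⁵) = 9.0370 × 10⁻³ rad s⁻¹, so T = 2π/N = 695.27 s = 11.588 min ≈ 11.6 min.

11.6 min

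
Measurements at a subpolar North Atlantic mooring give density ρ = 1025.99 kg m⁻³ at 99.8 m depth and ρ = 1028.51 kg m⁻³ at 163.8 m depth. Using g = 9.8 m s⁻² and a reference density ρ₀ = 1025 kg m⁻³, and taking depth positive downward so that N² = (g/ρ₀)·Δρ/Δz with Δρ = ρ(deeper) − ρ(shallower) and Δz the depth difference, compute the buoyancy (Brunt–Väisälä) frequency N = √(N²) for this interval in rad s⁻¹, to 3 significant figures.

0.0194 rad s⁻¹

Δρ = 1028.51 − 1025.99 = 2.52 kg m⁻³ over Δz = 163.8 − 99.8 = 64 m.
N² = (9.8/1025) × (2.52/64) = 3.7646 × 10⁻⁴ s⁻².
N = √(3.7646 × 10⁻⁴) = 0.019403 rad s⁻¹ ≈ 0.0194 rad s⁻¹.
N² > 0, so the interval is statically stable.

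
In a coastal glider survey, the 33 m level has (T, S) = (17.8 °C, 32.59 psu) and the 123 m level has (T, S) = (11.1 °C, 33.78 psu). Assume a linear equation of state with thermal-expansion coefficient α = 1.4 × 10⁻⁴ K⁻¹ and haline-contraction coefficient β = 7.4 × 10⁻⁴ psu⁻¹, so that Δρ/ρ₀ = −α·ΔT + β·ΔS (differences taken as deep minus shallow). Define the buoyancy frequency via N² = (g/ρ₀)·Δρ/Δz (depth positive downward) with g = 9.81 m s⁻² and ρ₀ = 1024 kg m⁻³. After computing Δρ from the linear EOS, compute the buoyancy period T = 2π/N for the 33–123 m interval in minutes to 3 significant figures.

ΔT = -6.7 K, ΔS = +1.19 psu (deep − shallow).
Δρ/ρ₀ = −αΔT + βΔS = 9.38 × 10⁻⁴ + 8.806 × 10⁻⁴ = 1.8186 × 10⁻³, so Δρ ≈ 1.862 kg m⁻³.
N² = (g/ρ₀)·Δρ/Δz = g·(Δρ/ρ₀)/Δz = 9.81 × 1.8186 × 10⁻³ / 90 = 1.9823 × 10⁻⁴ s⁻².
N = √(1.9823 × 10⁻⁴) = 0.014079 rad s⁻¹ → T = 2π/N = 446.28 s = 7.4380 min ≈ 7.44 min.

7.44 min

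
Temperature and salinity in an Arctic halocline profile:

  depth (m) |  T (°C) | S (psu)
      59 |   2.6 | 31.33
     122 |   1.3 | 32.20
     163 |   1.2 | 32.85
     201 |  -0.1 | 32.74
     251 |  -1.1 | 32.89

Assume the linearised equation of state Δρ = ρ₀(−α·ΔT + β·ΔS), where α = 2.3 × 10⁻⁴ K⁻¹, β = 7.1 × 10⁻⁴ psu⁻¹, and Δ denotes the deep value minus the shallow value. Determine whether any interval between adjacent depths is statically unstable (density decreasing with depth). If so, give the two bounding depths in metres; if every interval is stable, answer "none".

Evaluate Δρ/ρ₀ = −αΔT + βΔS across each adjacent pair:
  59–122 m: −αΔT+βΔS = −(2.3 × 10⁻⁴)(-1.3)+(7.1 × 10⁻⁴)(+0.87) = 9.2 × 10⁻⁴ → stable
  122–163 m: −αΔT+βΔS = −(2.3 × 10⁻⁴)(-0.1)+(7.1 × 10⁻⁴)(+0.65) = 4.8 × 10⁻⁴ → stable
  163–201 m: −αΔT+βΔS = −(2.3 × 10⁻⁴)(-1.3)+(7.1 × 10⁻⁴)(-0.11) = 2.2 × 10⁻⁴ → stable
  201–251 m: −αΔT+βΔS = −(2.3 × 10⁻⁴)(-1.0)+(7.1 × 10⁻⁴)(+0.15) = 3.4 × 10⁻⁴ → stable
Every interval has Δρ > 0: the column is stably stratified throughout.

none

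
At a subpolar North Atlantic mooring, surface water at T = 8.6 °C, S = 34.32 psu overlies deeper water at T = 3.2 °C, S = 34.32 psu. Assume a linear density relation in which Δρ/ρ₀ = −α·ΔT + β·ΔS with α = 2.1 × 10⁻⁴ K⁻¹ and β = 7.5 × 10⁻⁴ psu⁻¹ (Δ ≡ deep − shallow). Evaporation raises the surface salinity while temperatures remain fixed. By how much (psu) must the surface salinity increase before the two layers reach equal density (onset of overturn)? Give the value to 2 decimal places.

Neutral buoyancy requires −α(T_deep − T_surf) + β(S_deep − S_surf′) = 0.
S_surf′ = S_deep − (α/β)·ΔT = 34.32 − (2.1 × 10⁻⁴/7.5 × 10⁻⁴)·(-5.4) = 35.8320 psu.
Increase required: 35.8320 − 34.32 = 1.5120 psu.

1.51 psu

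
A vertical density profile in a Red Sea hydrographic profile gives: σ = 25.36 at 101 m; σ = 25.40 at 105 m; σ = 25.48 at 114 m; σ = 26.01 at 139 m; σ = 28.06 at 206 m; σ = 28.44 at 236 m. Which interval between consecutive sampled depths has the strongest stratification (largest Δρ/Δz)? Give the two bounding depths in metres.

Compute the density gradient over each adjacent pair:
  101–105 m: Δρ/Δz = 0.04/4 = 0.010 kg m⁻⁴
  105–114 m: Δρ/Δz = 0.08/9 = 8.9 × 10⁻³ kg m⁻⁴
  114–139 m: Δρ/Δz = 0.53/25 = 0.021 kg m⁻⁴
  139–206 m: Δρ/Δz = 2.05/67 = 0.031 kg m⁻⁴
  206–236 m: Δρ/Δz = 0.38/30 = 0.013 kg m⁻⁴
The largest gradient is in the 139–206 m interval — the pycnocline.

139–206 m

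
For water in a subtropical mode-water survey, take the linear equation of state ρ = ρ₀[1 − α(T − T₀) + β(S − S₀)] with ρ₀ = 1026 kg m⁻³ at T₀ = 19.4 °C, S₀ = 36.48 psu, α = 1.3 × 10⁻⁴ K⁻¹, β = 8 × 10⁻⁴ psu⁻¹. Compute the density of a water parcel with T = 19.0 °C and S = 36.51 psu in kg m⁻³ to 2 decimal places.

T − T₀ = -0.4 K, S − S₀ = +0.03 psu.
Bracket = 1 − α·(-0.4) + β·(+0.03) = 1 + (7.60 × 10⁻⁵) = 1.0000760.
ρ = 1026 × 1.0000760 = 1026.08 kg m⁻³.

1026.08 kg m⁻³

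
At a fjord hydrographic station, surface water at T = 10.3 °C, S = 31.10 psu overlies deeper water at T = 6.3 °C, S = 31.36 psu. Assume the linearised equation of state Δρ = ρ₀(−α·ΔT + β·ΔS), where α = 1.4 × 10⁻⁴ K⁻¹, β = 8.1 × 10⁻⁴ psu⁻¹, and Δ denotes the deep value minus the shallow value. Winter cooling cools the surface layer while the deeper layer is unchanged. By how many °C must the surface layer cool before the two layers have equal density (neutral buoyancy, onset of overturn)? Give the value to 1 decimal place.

5.5 °C

Neutral buoyancy requires Δρ = 0, i.e. −α(T_deep − T_surf′) + β(S_deep − S_surf) = 0.
T_surf′ = T_deep − (β/α)·ΔS = 6.3 − (8.1 × 10⁻⁴/1.4 × 10⁻⁴)·(+0.26) = 4.796 °C.
Cooling required: 10.3 − (4.796) = 5.504 °C.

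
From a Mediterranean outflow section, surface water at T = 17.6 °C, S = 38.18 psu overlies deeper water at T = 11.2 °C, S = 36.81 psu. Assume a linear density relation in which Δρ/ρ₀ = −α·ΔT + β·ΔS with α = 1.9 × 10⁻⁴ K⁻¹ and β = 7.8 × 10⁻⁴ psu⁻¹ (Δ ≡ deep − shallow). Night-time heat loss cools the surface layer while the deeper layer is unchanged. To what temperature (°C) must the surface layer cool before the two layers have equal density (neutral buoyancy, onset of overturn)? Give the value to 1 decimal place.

Neutral buoyancy requires Δρ = 0, i.e. −α(T_deep − T_surf′) + β(S_deep − S_surf) = 0.
T_surf′ = T_deep − (β/α)·ΔS = 11.2 − (7.8 × 10⁻⁴/1.9 × 10⁻⁴)·(-1.37) = 16.824 °C.
Cooling required: 17.6 − (16.824) = 0.776 °C.

16.8 °C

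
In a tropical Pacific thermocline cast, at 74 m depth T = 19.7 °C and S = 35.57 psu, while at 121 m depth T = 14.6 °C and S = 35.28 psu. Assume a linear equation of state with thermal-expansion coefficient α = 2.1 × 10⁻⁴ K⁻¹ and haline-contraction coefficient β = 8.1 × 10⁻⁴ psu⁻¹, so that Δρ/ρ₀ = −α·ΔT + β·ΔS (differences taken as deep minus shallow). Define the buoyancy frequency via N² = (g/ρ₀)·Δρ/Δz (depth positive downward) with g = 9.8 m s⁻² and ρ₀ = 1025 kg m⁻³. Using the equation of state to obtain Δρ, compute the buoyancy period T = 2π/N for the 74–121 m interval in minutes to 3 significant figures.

7.93 min

ΔT = -5.1 K, ΔS = -0.29 psu (deep − shallow).
Δρ/ρ₀ = −αΔT + βΔS = 1.071 × 10⁻³ − 2.349 × 10⁻⁴ = 8.361 × 10⁻⁴, so Δρ ≈ 0.8570 kg m⁻³.
N² = (g/ρ₀)·Δρ/Δz = g·(Δρ/ρ₀)/Δz = 9.8 × 8.361 × 10⁻⁴ / 47 = 1.7434 × 10⁻⁴ s⁻².
N = √(1.7434 × 10⁻⁴) = 0.013204 rad s⁻¹ → T = 2π/N = 475.85 s = 7.9308 min ≈ 7.93 min.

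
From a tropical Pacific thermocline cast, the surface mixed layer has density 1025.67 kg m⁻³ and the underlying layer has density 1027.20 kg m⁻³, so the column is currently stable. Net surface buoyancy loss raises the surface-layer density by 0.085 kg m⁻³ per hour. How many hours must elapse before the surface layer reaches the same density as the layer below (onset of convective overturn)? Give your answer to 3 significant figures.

18.0 hours

Density deficit of the surface layer: 1027.20 − 1025.67 = 1.53 kg m⁻³.
Required change = 1.53 / 0.085 = 18.0 hours.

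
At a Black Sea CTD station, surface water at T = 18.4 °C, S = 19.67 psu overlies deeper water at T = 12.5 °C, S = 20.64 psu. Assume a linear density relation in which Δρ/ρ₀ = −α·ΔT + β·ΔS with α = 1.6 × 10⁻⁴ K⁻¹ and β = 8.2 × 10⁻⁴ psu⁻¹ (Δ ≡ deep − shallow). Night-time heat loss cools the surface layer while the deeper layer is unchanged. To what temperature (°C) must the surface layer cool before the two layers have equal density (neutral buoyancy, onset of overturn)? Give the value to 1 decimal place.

Neutral buoyancy requires Δρ = 0, i.e. −α(T_deep − T_surf′) + β(S_deep − S_surf) = 0.
T_surf′ = T_deep − (β/α)·ΔS = 12.5 − (8.2 × 10⁻⁴/1.6 × 10⁻⁴)·(+0.97) = 7.529 °C.
Cooling required: 18.4 − (7.529) = 10.871 °C.

7.5 °C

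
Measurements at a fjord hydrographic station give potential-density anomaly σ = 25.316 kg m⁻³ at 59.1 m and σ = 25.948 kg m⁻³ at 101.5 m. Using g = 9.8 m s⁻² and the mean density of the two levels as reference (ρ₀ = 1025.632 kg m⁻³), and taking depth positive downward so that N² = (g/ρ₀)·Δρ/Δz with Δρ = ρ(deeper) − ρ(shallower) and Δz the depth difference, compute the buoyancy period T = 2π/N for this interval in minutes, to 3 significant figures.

8.77 min

Δρ = 1025.948 − 1025.316 = 0.632 kg m⁻³ over Δz = 101.5 − 59.1 = 42.4 m.
N² = (9.8/1025.632) × (0.632/42.4) = 1.4242 × 10⁻⁴ s⁻².
N = √(1.4242 × 10⁻⁴) = 0.011934 rad s⁻¹, so T = 2π/N = 526.49 s = 8.7748 min ≈ 8.77 min.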